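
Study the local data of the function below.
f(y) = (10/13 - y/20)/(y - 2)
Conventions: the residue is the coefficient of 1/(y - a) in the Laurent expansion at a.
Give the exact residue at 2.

At the order-1 pole 2 set g(y) = (y - (2))*f(y) = 10/13 - y/20.
Simple pole: residue = g(a) at a = 2, which is 87/130.

The residue is 87/130.


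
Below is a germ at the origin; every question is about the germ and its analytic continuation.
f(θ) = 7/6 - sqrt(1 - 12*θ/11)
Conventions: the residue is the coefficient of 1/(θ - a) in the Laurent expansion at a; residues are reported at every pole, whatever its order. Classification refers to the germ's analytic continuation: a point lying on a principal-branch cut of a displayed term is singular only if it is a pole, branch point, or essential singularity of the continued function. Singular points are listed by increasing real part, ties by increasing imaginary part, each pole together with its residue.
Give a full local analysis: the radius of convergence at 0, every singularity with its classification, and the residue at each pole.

Branch term (-1)*sqrt(1 - θ/(11/12)): its argument vanishes at θ = 11/12, a square-root branch point, modulus 11/12.
The radius of convergence is the smallest modulus among the singular points: 11/12.

Radius of convergence at 0: 11/12.
At 11/12: an algebraic (square-root) branch point.


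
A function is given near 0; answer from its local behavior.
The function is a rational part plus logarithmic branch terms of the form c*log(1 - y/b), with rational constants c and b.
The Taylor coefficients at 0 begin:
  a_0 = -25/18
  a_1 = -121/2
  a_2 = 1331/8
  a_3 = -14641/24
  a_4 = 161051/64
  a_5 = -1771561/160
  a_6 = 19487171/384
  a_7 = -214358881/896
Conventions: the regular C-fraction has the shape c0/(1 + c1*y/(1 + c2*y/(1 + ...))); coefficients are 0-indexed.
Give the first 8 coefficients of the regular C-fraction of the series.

The regular C-fraction coefficients are [-25/18, -1089/25, 4631/100, 275/5052, 6809/2526, 4631/6190, 24783/12380, 20427/21028].

Taylor coefficients (read off): a_0 = -25/18, a_1 = -121/2, a_2 = 1331/8, a_3 = -14641/24, a_4 = 161051/64, a_5 = -1771561/160, a_6 = 19487171/384, a_7 = -214358881/896.
c0 = a_0 = -25/18. Peel one level at a time: if S = 1 + c*y/S' with S'(0) = 1, then c is the y-coefficient of S and S' = c*y/(S - 1).
S_1 = c0/f = 1 + (-1089/25)*y + (5043159/2500)*y^2 + ...; c1 = -1089/25.
S_2 = c1*y/(S_1 - 1) = 1 + (4631/100)*y + (-121/48)*y^2 + ...; c2 = 4631/100.
S_3 = c2*y/(S_2 - 1) = 1 + (275/5052)*y + (-1872475/12761352)*y^2 + ...; c3 = 275/5052.
S_4 = c3*y/(S_3 - 1) = 1 + (6809/2526)*y + (-121/60)*y^2 + ...; c4 = 6809/2526.
S_5 = c4*y/(S_4 - 1) = 1 + (4631/6190)*y + (-114770073/76632200)*y^2 + ...; c5 = 4631/6190.
S_6 = c5*y/(S_5 - 1) = 1 + (24783/12380)*y + (-1089/560)*y^2 + ...; c6 = 24783/12380.
S_7 = c6*y/(S_6 - 1) = 1 + (20427/21028)*y + ...; c7 = 20427/21028.


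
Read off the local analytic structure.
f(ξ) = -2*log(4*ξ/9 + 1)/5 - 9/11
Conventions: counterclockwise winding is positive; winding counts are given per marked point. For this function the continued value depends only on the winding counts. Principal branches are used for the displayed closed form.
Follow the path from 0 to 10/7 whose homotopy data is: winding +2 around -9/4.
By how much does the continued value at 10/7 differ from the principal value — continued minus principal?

The rational part is single-valued and drops out of the difference; each branch term changes only by its own monodromy.
(-2/5)*log(1 - ξ/(-9/4)): each positive loop around -9/4 adds 2*pi*i to the log, so winding +2 contributes (-2/5)*(2)*2*pi*i = -(8/5)*pi*i.
Summing the contributions at ξ = 10/7 gives -(8/5)*pi*i.

Continued minus principal equals -(8/5)*pi*i.


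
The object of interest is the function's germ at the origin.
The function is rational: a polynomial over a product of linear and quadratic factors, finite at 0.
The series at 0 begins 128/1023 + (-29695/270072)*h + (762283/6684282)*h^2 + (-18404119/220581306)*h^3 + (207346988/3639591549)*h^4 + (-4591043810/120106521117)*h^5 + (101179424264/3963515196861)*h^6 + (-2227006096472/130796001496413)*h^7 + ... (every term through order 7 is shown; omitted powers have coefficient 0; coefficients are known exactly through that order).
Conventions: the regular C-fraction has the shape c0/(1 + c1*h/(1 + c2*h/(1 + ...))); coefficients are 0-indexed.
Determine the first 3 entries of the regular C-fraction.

Taylor coefficients (read off): a_0 = 128/1023, a_1 = -29695/270072, a_2 = 762283/6684282.
c0 = a_0 = 128/1023. Peel one level at a time: if S = 1 + c*h/S' with S'(0) = 1, then c is the h-coefficient of S and S' = c*h/(S - 1).
S_1 = c0/f = 1 + (29695/33792)*h + (-43357463/311427072)*h^2 + ...; c1 = 29695/33792.
S_2 = c1*h/(S_1 - 1) = 1 + (43357463/273669120)*h + ...; c2 = 43357463/273669120.

The regular C-fraction coefficients are [128/1023, 29695/33792, 43357463/273669120].


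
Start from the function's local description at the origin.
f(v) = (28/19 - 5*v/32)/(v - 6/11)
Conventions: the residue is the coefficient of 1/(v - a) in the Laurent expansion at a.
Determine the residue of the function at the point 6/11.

At the order-1 pole 6/11 set g(v) = (v - (6/11))*f(v) = 28/19 - 5*v/32.
Simple pole: residue = g(a) at a = 6/11, which is 4643/3344.

The residue is 4643/3344.


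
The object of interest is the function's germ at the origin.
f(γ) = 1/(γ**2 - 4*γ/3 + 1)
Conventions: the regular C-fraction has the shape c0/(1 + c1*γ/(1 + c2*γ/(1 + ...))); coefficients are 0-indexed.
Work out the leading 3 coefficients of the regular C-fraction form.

Taylor coefficients (expand at 0): a_0 = 1, a_1 = 4/3, a_2 = 7/9.
c0 = a_0 = 1. Peel one level at a time: if S = 1 + c*γ/S' with S'(0) = 1, then c is the γ-coefficient of S and S' = c*γ/(S - 1).
S_1 = c0/f = 1 + (-4/3)*γ + (1)*γ^2 + ...; c1 = -4/3.
S_2 = c1*γ/(S_1 - 1) = 1 + (3/4)*γ + ...; c2 = 3/4.

The regular C-fraction coefficients are [1, -4/3, 3/4].


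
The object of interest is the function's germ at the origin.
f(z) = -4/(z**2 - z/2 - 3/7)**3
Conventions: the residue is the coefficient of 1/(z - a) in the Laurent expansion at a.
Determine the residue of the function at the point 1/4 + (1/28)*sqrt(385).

The factor z**2 - z/2 - 3/7 splits as (z - a)(z - a') with a = 1/4 + (1/28)*sqrt(385), a' = 1/4 - (1/28)*sqrt(385). At the order-3 pole a set g(z) = (z - a)^3*f(z) = [-4] / (z - a')^3.
Order-3 pole: residue = g''(a)/2; g''(1/4 + (1/28)*sqrt(385)) = -(75264/166375)*sqrt(385), so the residue is -(37632/166375)*sqrt(385).

The residue is -(37632/166375)*sqrt(385).


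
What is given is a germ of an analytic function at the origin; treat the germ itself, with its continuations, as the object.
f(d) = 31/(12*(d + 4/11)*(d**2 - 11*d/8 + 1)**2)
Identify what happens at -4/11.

The point is a pole of order 1.

The denominator factor d + 4/11 vanishes at -4/11 and appears to the power 1; the numerator there equals 31/12, nonzero, and no other factor vanishes.
Hence a pole whose order is the multiplicity, 1.


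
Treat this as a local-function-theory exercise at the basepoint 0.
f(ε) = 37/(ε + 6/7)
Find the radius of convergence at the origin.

The radius of convergence is 6/7.

Denominator factor (ε + 6/7): pole of order 1 at -6/7, modulus 6/7.
The radius of convergence is the smallest modulus among the singular points: 6/7.


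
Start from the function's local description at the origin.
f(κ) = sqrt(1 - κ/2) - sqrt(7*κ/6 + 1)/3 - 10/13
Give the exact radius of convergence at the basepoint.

The radius of convergence is 6/7.

Branch term (1)*sqrt(1 - κ/(2)): its argument vanishes at κ = 2, a square-root branch point, modulus 2.
Branch term (-1/3)*sqrt(1 - κ/(-6/7)): its argument vanishes at κ = -6/7, a square-root branch point, modulus 6/7.
The radius of convergence is the smallest modulus among the singular points: 6/7.


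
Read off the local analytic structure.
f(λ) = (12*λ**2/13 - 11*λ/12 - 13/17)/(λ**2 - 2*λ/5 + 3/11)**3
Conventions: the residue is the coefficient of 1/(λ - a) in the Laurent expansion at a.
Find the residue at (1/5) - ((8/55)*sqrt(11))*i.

The factor λ**2 - 2*λ/5 + 3/11 splits as (λ - a)(λ - a') with a = (1/5) - ((8/55)*sqrt(11))*i, a' = (1/5) + ((8/55)*sqrt(11))*i. At the order-3 pole a set g(λ) = (λ - a)^3*f(λ) = [12*λ**2/13 - 11*λ/12 - 13/17] / (λ - a')^3.
Order-3 pole: residue = g''(a)/2; g''((1/5) - ((8/55)*sqrt(11))*i) = -((841847875/231735296)*sqrt(11))*i, so the residue is -((841847875/463470592)*sqrt(11))*i.

The residue is -((841847875/463470592)*sqrt(11))*i.


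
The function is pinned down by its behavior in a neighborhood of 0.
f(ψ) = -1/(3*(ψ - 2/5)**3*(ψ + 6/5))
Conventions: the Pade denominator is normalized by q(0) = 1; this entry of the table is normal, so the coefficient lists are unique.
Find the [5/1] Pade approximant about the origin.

The Pade approximant has numerator coefficients [625/144, 1440625/98688, 265625/6168, 61953125/592128, 42578125/197376, 505859375/1579008]; denominator coefficients [1, -20375/6168].

Taylor coefficients needed (expand at 0): a_0 = 625/144, a_1 = 3125/108, a_2 = 359375/2592, a_3 = 546875/972, a_4 = 387109375/186624, a_5 = 501953125/69984, a_6 = 39794921875/1679616.
Write the denominator as Q(ψ) = 1 + q1*ψ. Requiring Q*f - P = O(ψ^7) with deg P <= 5 kills the coefficients of ψ^6..ψ^6 in Q*f:
  ψ^6: a_6 + q1*a_5 = 0, i.e. 39794921875/1679616 + (501953125/69984)*q1 = 0.
Solving this linear system: q1 = -20375/6168.
The numerator is Q*f truncated at degree 5: P0 = a_0 = 625/144; P1 = a_1 + q1*a_0 = 1440625/98688; P2 = a_2 + q1*a_1 = 265625/6168; P3 = a_3 + q1*a_2 = 61953125/592128; P4 = a_4 + q1*a_3 = 42578125/197376; P5 = a_5 + q1*a_4 = 505859375/1579008.


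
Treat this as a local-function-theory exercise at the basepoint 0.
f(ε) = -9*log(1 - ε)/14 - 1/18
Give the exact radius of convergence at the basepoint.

The radius of convergence is 1.

Branch term (-9/14)*log(1 - ε/(1)): its argument vanishes at ε = 1, a logarithmic branch point, modulus 1.
The radius of convergence is the smallest modulus among the singular points: 1.


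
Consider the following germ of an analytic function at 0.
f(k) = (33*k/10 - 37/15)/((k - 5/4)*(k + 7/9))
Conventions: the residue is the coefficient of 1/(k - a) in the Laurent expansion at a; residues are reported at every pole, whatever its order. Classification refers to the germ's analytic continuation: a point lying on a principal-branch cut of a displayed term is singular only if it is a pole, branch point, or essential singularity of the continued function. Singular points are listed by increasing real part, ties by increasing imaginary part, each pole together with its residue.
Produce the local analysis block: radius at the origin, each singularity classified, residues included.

Radius of convergence at 0: 7/9.
At -7/9: a pole of order 1; residue 906/365.
At 5/4: a pole of order 1; residue 597/730.

Denominator factor (k + 7/9): pole of order 1 at -7/9, modulus 7/9.
Denominator factor (k - 5/4): pole of order 1 at 5/4, modulus 5/4.
The radius of convergence is the smallest modulus among the singular points: 7/9.
At the order-1 pole -7/9 set g(k) = (k - (-7/9))*f(k) = (33*k/10 - 37/15)/(k - 5/4).
Simple pole: residue = g(a) at a = -7/9, which is 906/365.
At the order-1 pole 5/4 set g(k) = (k - (5/4))*f(k) = (33*k/10 - 37/15)/(k + 7/9).
Simple pole: residue = g(a) at a = 5/4, which is 597/730.
List the singular points by increasing real part (a conjugate pair: the negative imaginary part first).


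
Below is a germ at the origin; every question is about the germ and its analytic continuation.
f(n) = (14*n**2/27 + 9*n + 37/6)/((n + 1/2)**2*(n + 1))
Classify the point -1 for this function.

The denominator factor n + 1 vanishes at -1 and appears to the power 1; the numerator there equals -125/54, nonzero, and no other factor vanishes.
Hence a pole whose order is the multiplicity, 1.

The point is a pole of order 1.


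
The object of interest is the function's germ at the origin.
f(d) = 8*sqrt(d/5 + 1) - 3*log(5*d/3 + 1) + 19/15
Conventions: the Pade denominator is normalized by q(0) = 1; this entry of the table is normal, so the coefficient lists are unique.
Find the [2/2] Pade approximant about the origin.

Taylor coefficients needed (expand at 0): a_0 = 139/15, a_1 = -21/5, a_2 = 619/150, a_3 = -31223/6750, a_4 = 312473/54000.
Write the denominator as Q(d) = 1 + q1*d + q2*d^2. Requiring Q*f - P = O(d^5) with deg P <= 2 kills the coefficients of d^3..d^4 in Q*f:
  d^3: a_3 + q1*a_2 + q2*a_1 = 0, i.e. -31223/6750 + (619/150)*q1 + (-21/5)*q2 = 0.
  d^4: a_4 + q1*a_3 + q2*a_2 = 0, i.e. 312473/54000 + (-31223/6750)*q1 + (619/150)*q2 = 0.
Solving this linear system: q1 = 21120847/9712980, q2 = 904929583/874168200.
The numerator is Q*f truncated at degree 2: P0 = a_0 = 139/15; P1 = a_1 + q1*a_0 = 2323879993/145694700; P2 = a_2 + q1*a_1 + q2*a_0 = 60141021127/13112523000.

The Pade approximant has numerator coefficients [139/15, 2323879993/145694700, 60141021127/13112523000]; denominator coefficients [1, 21120847/9712980, 904929583/874168200].


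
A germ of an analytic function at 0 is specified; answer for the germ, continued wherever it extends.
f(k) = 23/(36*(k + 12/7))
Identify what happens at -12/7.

The point is a pole of order 1.

The denominator factor k + 12/7 vanishes at -12/7 and appears to the power 1; the numerator there equals 23/36, nonzero, and no other factor vanishes.
Hence a pole whose order is the multiplicity, 1.


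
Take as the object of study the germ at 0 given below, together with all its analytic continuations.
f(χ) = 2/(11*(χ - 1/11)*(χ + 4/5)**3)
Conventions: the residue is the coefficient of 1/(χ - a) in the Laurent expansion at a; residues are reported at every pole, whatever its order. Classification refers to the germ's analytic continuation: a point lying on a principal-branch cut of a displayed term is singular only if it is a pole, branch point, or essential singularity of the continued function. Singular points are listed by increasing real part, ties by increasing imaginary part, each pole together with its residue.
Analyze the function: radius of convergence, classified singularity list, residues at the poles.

Denominator factor (χ + 4/5)^3: pole of order 3 at -4/5, modulus 4/5.
Denominator factor (χ - 1/11): pole of order 1 at 1/11, modulus 1/11.
The radius of convergence is the smallest modulus among the singular points: 1/11.
At the order-3 pole -4/5 set g(χ) = (χ - (-4/5))^3*f(χ) = 2/(11*(χ - 1/11)).
Order-3 pole: residue = g''(a)/2; g''(-4/5) = -60500/117649, so the residue is -30250/117649.
At the order-1 pole 1/11 set g(χ) = (χ - (1/11))*f(χ) = 2/(11*(χ + 4/5)**3).
Simple pole: residue = g(a) at a = 1/11, which is 30250/117649.
List the singular points by increasing real part (a conjugate pair: the negative imaginary part first).

Radius of convergence at 0: 1/11.
At -4/5: a pole of order 3; residue -30250/117649.
At 1/11: a pole of order 1; residue 30250/117649.


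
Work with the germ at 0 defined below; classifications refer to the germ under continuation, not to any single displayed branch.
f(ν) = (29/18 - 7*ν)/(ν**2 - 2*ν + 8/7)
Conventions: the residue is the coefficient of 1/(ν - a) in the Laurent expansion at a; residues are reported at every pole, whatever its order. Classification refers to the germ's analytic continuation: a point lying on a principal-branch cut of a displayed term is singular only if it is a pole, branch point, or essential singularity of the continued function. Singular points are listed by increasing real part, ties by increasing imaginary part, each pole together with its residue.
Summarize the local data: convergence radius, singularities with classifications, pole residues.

Denominator factor (ν**2 - 2*ν + 8/7): discriminant -4/7, complex-conjugate roots (1) + ((1/7)*sqrt(7))*i and (1) - ((1/7)*sqrt(7))*i; poles of order 1, moduli (2/7)*sqrt(14) and (2/7)*sqrt(14).
The radius of convergence is the smallest modulus among the singular points: (2/7)*sqrt(14).
The factor ν**2 - 2*ν + 8/7 splits as (ν - a)(ν - a') with a = (1) - ((1/7)*sqrt(7))*i, a' = (1) + ((1/7)*sqrt(7))*i. At the order-1 pole a set g(ν) = (ν - a)*f(ν) = [29/18 - 7*ν] / (ν - a').
Simple pole: residue = g(a) at a = (1) - ((1/7)*sqrt(7))*i, which is (-7/2) - ((97/36)*sqrt(7))*i.
The factor ν**2 - 2*ν + 8/7 splits as (ν - a)(ν - a') with a = (1) + ((1/7)*sqrt(7))*i, a' = (1) - ((1/7)*sqrt(7))*i. At the order-1 pole a set g(ν) = (ν - a)*f(ν) = [29/18 - 7*ν] / (ν - a').
Simple pole: residue = g(a) at a = (1) + ((1/7)*sqrt(7))*i, which is (-7/2) + ((97/36)*sqrt(7))*i.
List the singular points by increasing real part (a conjugate pair: the negative imaginary part first).

Radius of convergence at 0: (2/7)*sqrt(14).
At (1) - ((1/7)*sqrt(7))*i: a pole of order 1; residue (-7/2) - ((97/36)*sqrt(7))*i.
At (1) + ((1/7)*sqrt(7))*i: a pole of order 1; residue (-7/2) + ((97/36)*sqrt(7))*i.


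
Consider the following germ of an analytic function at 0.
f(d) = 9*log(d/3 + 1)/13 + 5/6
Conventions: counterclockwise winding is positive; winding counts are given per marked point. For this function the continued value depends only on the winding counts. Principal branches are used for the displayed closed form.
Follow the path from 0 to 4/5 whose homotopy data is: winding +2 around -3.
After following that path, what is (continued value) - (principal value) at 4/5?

Continued minus principal equals (36/13)*pi*i.

The rational part is single-valued and drops out of the difference; each branch term changes only by its own monodromy.
(9/13)*log(1 - d/(-3)): each positive loop around -3 adds 2*pi*i to the log, so winding +2 contributes (9/13)*(2)*2*pi*i = (36/13)*pi*i.
Summing the contributions at d = 4/5 gives (36/13)*pi*i.


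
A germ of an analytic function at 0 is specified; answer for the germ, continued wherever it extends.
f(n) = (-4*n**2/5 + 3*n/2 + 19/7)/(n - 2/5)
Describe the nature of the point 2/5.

The denominator factor n - 2/5 vanishes at 2/5 and appears to the power 1; the numerator there equals 2788/875, nonzero, and no other factor vanishes.
Hence a pole whose order is the multiplicity, 1.

The point is a pole of order 1.


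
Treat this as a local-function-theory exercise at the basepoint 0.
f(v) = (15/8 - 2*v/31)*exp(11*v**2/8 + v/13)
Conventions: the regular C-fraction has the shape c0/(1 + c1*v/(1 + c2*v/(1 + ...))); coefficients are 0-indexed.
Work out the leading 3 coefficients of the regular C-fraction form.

Taylor coefficients (expand at 0): a_0 = 15/8, a_1 = 257/3224, a_2 = 864631/335296.
c0 = a_0 = 15/8. Peel one level at a time: if S = 1 + c*v/S' with S'(0) = 1, then c is the v-coefficient of S and S' = c*v/(S - 1).
S_1 = c0/f = 1 + (-257/6045)*v + (-401525023/292336200)*v^2 + ...; c1 = -257/6045.
S_2 = c1*v/(S_1 - 1) = 1 + (-401525023/12428520)*v + ...; c2 = -401525023/12428520.

The regular C-fraction coefficients are [15/8, -257/6045, -401525023/12428520].


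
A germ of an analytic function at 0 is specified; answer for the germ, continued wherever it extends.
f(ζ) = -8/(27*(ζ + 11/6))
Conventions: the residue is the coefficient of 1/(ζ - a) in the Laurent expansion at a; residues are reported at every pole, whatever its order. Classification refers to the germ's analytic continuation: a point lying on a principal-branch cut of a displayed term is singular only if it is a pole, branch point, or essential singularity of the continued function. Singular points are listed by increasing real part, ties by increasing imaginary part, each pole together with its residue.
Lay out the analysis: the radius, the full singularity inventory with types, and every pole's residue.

Denominator factor (ζ + 11/6): pole of order 1 at -11/6, modulus 11/6.
The radius of convergence is the smallest modulus among the singular points: 11/6.
At the order-1 pole -11/6 set g(ζ) = (ζ - (-11/6))*f(ζ) = -8/27.
Simple pole: residue = g(a) at a = -11/6, which is -8/27.

Radius of convergence at 0: 11/6.
At -11/6: a pole of order 1; residue -8/27.


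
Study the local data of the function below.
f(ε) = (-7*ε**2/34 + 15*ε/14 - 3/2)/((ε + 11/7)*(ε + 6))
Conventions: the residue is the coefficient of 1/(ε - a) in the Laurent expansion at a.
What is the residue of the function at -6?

The residue is 3651/1054.

At the order-1 pole -6 set g(ε) = (ε - (-6))*f(ε) = (-7*ε**2/34 + 15*ε/14 - 3/2)/(ε + 11/7).
Simple pole: residue = g(a) at a = -6, which is 3651/1054.


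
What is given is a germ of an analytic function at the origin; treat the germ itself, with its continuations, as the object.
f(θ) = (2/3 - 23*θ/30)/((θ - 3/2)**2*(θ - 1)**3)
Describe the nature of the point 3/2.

The denominator factor θ - 3/2 vanishes at 3/2 and appears to the power 2; the numerator there equals -29/60, nonzero, and no other factor vanishes.
Hence a pole whose order is the multiplicity, 2.

The point is a pole of order 2.


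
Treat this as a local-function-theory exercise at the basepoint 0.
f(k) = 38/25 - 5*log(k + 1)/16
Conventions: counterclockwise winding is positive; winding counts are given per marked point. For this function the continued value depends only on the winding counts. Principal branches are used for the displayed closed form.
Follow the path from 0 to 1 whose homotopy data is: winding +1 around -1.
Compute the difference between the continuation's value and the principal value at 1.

The rational part is single-valued and drops out of the difference; each branch term changes only by its own monodromy.
(-5/16)*log(1 - k/(-1)): each positive loop around -1 adds 2*pi*i to the log, so winding +1 contributes (-5/16)*(1)*2*pi*i = -(5/8)*pi*i.
Summing the contributions at k = 1 gives -(5/8)*pi*i.

Continued minus principal equals -(5/8)*pi*i.


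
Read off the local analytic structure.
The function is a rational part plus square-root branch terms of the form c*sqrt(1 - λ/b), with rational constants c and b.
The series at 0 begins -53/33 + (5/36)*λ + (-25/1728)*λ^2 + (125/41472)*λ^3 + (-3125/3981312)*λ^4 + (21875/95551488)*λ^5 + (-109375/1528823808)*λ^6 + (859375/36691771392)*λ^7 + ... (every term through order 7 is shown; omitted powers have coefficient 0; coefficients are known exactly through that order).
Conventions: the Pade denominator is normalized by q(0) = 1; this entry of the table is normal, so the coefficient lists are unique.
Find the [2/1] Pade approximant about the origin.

Taylor coefficients needed (read off): a_0 = -53/33, a_1 = 5/36, a_2 = -25/1728, a_3 = 125/41472.
Write the denominator as Q(λ) = 1 + q1*λ. Requiring Q*f - P = O(λ^4) with deg P <= 2 kills the coefficients of λ^3..λ^3 in Q*f:
  λ^3: a_3 + q1*a_2 = 0, i.e. 125/41472 + (-25/1728)*q1 = 0.
Solving this linear system: q1 = 5/24.
The numerator is Q*f truncated at degree 2: P0 = a_0 = -53/33; P1 = a_1 + q1*a_0 = -155/792; P2 = a_2 + q1*a_1 = 25/1728.

The Pade approximant has numerator coefficients [-53/33, -155/792, 25/1728]; denominator coefficients [1, 5/24].


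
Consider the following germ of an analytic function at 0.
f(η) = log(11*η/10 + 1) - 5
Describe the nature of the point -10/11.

The term (1)*log(1 - η/(-10/11)) has argument 1 - -10/11/(-10/11) = 0 at -10/11: a logarithmic (infinitely-sheeted) branch point; the remaining terms are analytic or single-valued there.

The point is a logarithmic branch point.


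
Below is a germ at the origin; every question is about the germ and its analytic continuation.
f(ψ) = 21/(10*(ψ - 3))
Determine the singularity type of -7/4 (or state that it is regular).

Denominator factors: ψ - 3 = -19/4 at ψ = -7/4 — none vanishes.
So the germ continues analytically to -7/4.

The point is a regular point.


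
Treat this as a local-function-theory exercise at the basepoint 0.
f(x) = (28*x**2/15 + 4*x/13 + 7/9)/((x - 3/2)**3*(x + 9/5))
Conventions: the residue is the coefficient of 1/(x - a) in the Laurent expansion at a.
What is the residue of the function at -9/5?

At the order-1 pole -9/5 set g(x) = (x - (-9/5))*f(x) = (28*x**2/15 + 4*x/13 + 7/9)/(x - 3/2)**3.
Simple pole: residue = g(a) at a = -9/5, which is -733816/4204629.

The residue is -733816/4204629.


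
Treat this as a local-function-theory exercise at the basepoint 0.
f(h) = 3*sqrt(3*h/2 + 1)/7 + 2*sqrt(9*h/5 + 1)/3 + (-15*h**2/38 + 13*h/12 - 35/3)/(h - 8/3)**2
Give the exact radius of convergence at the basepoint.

The radius of convergence is 5/9.

Denominator factor (h - 8/3)^2: pole of order 2 at 8/3, modulus 8/3.
Branch term (3/7)*sqrt(1 - h/(-2/3)): its argument vanishes at h = -2/3, a square-root branch point, modulus 2/3.
Branch term (2/3)*sqrt(1 - h/(-5/9)): its argument vanishes at h = -5/9, a square-root branch point, modulus 5/9.
The radius of convergence is the smallest modulus among the singular points: 5/9.


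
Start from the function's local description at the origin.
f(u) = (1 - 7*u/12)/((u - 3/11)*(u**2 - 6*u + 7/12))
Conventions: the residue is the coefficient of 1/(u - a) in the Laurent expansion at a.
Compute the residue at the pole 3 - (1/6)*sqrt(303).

The factor u**2 - 6*u + 7/12 splits as (u - a)(u - a') with a = 3 - (1/6)*sqrt(303), a' = 3 + (1/6)*sqrt(303). At the order-1 pole a set g(u) = (u - a)*f(u) = [(1 - 7*u/12)/(u - 3/11)] / (u - a').
Simple pole: residue = g(a) at a = 3 - (1/6)*sqrt(303), which is 1221/2842 + (49907/1722252)*sqrt(303).

The residue is 1221/2842 + (49907/1722252)*sqrt(303).


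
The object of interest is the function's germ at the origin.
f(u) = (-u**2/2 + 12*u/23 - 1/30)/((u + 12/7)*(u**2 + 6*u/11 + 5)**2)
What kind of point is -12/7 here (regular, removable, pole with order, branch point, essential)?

The denominator factor u + 12/7 vanishes at -12/7 and appears to the power 1; the numerator there equals -81047/33810, nonzero, and no other factor vanishes.
Hence a pole whose order is the multiplicity, 1.

The point is a pole of order 1.


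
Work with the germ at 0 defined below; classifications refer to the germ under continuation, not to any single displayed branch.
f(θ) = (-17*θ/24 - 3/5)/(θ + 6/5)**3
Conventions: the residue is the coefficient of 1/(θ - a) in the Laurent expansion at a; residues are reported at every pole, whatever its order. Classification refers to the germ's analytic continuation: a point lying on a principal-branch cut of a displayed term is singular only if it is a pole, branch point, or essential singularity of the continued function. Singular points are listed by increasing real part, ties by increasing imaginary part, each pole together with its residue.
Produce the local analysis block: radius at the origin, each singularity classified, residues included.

Radius of convergence at 0: 6/5.
At -6/5: a pole of order 3; residue 0.

Denominator factor (θ + 6/5)^3: pole of order 3 at -6/5, modulus 6/5.
The radius of convergence is the smallest modulus among the singular points: 6/5.
At the order-3 pole -6/5 set g(θ) = (θ - (-6/5))^3*f(θ) = -17*θ/24 - 3/5.
Order-3 pole: residue = g''(a)/2; g''(-6/5) = 0, so the residue is 0.


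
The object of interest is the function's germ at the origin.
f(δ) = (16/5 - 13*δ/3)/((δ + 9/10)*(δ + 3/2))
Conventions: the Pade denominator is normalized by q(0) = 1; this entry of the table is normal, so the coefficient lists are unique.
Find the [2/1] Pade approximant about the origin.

The Pade approximant has numerator coefficients [64/27, -137740/31671, 172175/95013]; denominator coefficients [1, 18259/14076].

Taylor coefficients needed (expand at 0): a_0 = 64/27, a_1 = -1804/243, a_2 = 25024/2187, a_3 = -292144/19683.
Write the denominator as Q(δ) = 1 + q1*δ. Requiring Q*f - P = O(δ^4) with deg P <= 2 kills the coefficients of δ^3..δ^3 in Q*f:
  δ^3: a_3 + q1*a_2 = 0, i.e. -292144/19683 + (25024/2187)*q1 = 0.
Solving this linear system: q1 = 18259/14076.
The numerator is Q*f truncated at degree 2: P0 = a_0 = 64/27; P1 = a_1 + q1*a_0 = -137740/31671; P2 = a_2 + q1*a_1 = 172175/95013.


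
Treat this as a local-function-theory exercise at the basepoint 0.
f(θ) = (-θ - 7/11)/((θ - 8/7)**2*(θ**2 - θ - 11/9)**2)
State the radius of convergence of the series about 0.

Denominator factor (θ - 8/7)^2: pole of order 2 at 8/7, modulus 8/7.
Denominator factor (θ**2 - θ - 11/9)^2: discriminant 53/9, real irrational roots 1/2 + (1/6)*sqrt(53) and 1/2 - (1/6)*sqrt(53); poles of order 2, moduli 1/2 + (1/6)*sqrt(53) and -1/2 + (1/6)*sqrt(53).
The radius of convergence is the smallest modulus among the singular points: -1/2 + (1/6)*sqrt(53).

The radius of convergence is -1/2 + (1/6)*sqrt(53).


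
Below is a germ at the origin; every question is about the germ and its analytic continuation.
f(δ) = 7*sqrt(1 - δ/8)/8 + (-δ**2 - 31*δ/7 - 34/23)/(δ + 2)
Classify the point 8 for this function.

The point is an algebraic (square-root) branch point.

The term (7/8)*sqrt(1 - δ/(8)) has argument 1 - 8/(8) = 0 at 8: a square-root (algebraic, two-sheeted) branch point; the remaining terms are analytic or single-valued there.


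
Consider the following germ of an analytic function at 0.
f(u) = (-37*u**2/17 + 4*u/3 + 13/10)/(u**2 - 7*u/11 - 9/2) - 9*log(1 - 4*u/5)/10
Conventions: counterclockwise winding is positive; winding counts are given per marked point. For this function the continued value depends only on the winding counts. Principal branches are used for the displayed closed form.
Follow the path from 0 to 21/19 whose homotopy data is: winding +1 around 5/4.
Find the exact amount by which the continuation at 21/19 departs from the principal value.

The rational part is single-valued and drops out of the difference; each branch term changes only by its own monodromy.
(-9/10)*log(1 - u/(5/4)): each positive loop around 5/4 adds 2*pi*i to the log, so winding +1 contributes (-9/10)*(1)*2*pi*i = -(9/5)*pi*i.
Summing the contributions at u = 21/19 gives -(9/5)*pi*i.

Continued minus principal equals -(9/5)*pi*i.


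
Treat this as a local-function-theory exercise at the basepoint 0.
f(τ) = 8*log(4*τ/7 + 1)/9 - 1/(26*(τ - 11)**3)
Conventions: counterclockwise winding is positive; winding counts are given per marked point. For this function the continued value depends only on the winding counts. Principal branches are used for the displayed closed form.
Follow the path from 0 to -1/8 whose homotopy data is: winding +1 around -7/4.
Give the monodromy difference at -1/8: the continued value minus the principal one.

The rational part is single-valued and drops out of the difference; each branch term changes only by its own monodromy.
(8/9)*log(1 - τ/(-7/4)): each positive loop around -7/4 adds 2*pi*i to the log, so winding +1 contributes (8/9)*(1)*2*pi*i = (16/9)*pi*i.
Summing the contributions at τ = -1/8 gives (16/9)*pi*i.

Continued minus principal equals (16/9)*pi*i.


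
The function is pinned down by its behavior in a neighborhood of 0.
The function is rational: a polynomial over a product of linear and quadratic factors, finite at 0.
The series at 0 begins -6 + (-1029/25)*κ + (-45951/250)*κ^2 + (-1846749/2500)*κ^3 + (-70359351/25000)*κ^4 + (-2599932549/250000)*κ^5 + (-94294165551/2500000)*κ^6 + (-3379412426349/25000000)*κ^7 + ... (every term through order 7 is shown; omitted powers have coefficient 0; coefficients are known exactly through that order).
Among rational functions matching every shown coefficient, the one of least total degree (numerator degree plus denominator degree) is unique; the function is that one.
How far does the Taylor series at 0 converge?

The radius of convergence is 2/7.

No rational of total degree below 4 reproduces all 8 coefficients; solving the [2/2] Pade equations on them gives f(κ) = (36*κ**2/35 - 24*κ/35 - 5/7)/((κ - 5/12)*(κ - 2/7)), whose expansion matches every shown term.
Denominator factor (κ - 5/12): pole of order 1 at 5/12, modulus 5/12.
Denominator factor (κ - 2/7): pole of order 1 at 2/7, modulus 2/7.
The radius of convergence is the smallest modulus among the singular points: 2/7.


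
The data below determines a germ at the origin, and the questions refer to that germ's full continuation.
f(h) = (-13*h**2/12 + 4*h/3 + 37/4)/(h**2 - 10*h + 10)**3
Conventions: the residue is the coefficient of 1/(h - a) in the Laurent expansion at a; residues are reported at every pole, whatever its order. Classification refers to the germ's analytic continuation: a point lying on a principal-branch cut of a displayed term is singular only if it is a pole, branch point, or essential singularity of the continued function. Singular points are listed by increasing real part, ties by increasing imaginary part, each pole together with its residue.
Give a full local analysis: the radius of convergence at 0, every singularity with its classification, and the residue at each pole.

Radius of convergence at 0: 5 - sqrt(15).
At 5 - sqrt(15): a pole of order 3; residue (23/72000)*sqrt(15).
At 5 + sqrt(15): a pole of order 3; residue -(23/72000)*sqrt(15).

Denominator factor (h**2 - 10*h + 10)^3: discriminant 60, real irrational roots 5 + sqrt(15) and 5 - sqrt(15); poles of order 3, moduli 5 + sqrt(15) and 5 - sqrt(15).
The radius of convergence is the smallest modulus among the singular points: 5 - sqrt(15).
The factor h**2 - 10*h + 10 splits as (h - a)(h - a') with a = 5 - sqrt(15), a' = 5 + sqrt(15). At the order-3 pole a set g(h) = (h - a)^3*f(h) = [-13*h**2/12 + 4*h/3 + 37/4] / (h - a')^3.
Order-3 pole: residue = g''(a)/2; g''(5 - sqrt(15)) = (23/36000)*sqrt(15), so the residue is (23/72000)*sqrt(15).
The factor h**2 - 10*h + 10 splits as (h - a)(h - a') with a = 5 + sqrt(15), a' = 5 - sqrt(15). At the order-3 pole a set g(h) = (h - a)^3*f(h) = [-13*h**2/12 + 4*h/3 + 37/4] / (h - a')^3.
Order-3 pole: residue = g''(a)/2; g''(5 + sqrt(15)) = -(23/36000)*sqrt(15), so the residue is -(23/72000)*sqrt(15).
List the singular points by increasing real part (a conjugate pair: the negative imaginary part first).


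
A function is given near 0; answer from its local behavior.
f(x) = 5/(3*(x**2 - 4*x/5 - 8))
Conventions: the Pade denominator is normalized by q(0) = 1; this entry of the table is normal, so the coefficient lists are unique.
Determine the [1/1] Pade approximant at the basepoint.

Taylor coefficients needed (expand at 0): a_0 = -5/24, a_1 = 1/48, a_2 = -9/320.
Write the denominator as Q(x) = 1 + q1*x. Requiring Q*f - P = O(x^3) with deg P <= 1 kills the coefficients of x^2..x^2 in Q*f:
  x^2: a_2 + q1*a_1 = 0, i.e. -9/320 + (1/48)*q1 = 0.
Solving this linear system: q1 = 27/20.
The numerator is Q*f truncated at degree 1: P0 = a_0 = -5/24; P1 = a_1 + q1*a_0 = -25/96.

The Pade approximant has numerator coefficients [-5/24, -25/96]; denominator coefficients [1, 27/20].


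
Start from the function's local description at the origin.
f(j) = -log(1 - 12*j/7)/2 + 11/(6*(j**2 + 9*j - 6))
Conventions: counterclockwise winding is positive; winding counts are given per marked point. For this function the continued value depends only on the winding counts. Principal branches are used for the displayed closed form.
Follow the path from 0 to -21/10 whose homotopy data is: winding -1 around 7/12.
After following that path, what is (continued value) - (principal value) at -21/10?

Continued minus principal equals pi*i.

The rational part is single-valued and drops out of the difference; each branch term changes only by its own monodromy.
(-1/2)*log(1 - j/(7/12)): each positive loop around 7/12 adds 2*pi*i to the log, so winding -1 contributes (-1/2)*(-1)*2*pi*i = pi*i.
Summing the contributions at j = -21/10 gives pi*i.


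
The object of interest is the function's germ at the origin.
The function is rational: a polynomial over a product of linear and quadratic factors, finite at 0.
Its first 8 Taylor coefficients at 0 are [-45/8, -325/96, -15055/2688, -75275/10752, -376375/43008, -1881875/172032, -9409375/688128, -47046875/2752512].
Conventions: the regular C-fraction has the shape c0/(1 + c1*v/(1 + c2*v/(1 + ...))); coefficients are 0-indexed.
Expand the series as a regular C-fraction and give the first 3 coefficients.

Taylor coefficients (read off): a_0 = -45/8, a_1 = -325/96, a_2 = -15055/2688.
c0 = a_0 = -45/8. Peel one level at a time: if S = 1 + c*v/S' with S'(0) = 1, then c is the v-coefficient of S and S' = c*v/(S - 1).
S_1 = c0/f = 1 + (-65/108)*v + (-25861/40824)*v^2 + ...; c1 = -65/108.
S_2 = c1*v/(S_1 - 1) = 1 + (-25861/24570)*v + ...; c2 = -25861/24570.

The regular C-fraction coefficients are [-45/8, -65/108, -25861/24570].


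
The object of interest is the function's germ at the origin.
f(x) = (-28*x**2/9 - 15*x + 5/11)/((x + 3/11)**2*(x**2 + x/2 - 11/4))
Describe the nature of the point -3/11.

The point is a pole of order 2.

The denominator factor x + 3/11 vanishes at -3/11 and appears to the power 2; the numerator there equals 522/121, nonzero, and no other factor vanishes.
Hence a pole whose order is the multiplicity, 2.


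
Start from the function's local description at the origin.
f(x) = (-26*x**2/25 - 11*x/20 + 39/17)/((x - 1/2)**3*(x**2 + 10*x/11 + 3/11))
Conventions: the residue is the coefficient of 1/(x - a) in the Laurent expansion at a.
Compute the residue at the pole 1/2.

At the order-3 pole 1/2 set g(x) = (x - (1/2))^3*f(x) = (-26*x**2/25 - 11*x/20 + 39/17)/(x**2 + 10*x/11 + 3/11).
Order-3 pole: residue = g''(a)/2; g''(1/2) = 482617212/33790475, so the residue is 241308606/33790475.

The residue is 241308606/33790475.


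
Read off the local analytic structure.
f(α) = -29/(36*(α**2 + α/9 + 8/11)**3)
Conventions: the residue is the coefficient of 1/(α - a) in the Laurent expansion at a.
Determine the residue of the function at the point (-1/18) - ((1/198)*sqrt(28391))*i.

The residue is -((2381643/1185757858)*sqrt(28391))*i.

The factor α**2 + α/9 + 8/11 splits as (α - a)(α - a') with a = (-1/18) - ((1/198)*sqrt(28391))*i, a' = (-1/18) + ((1/198)*sqrt(28391))*i. At the order-3 pole a set g(α) = (α - a)^3*f(α) = [-29/36] / (α - a')^3.
Order-3 pole: residue = g''(a)/2; g''((-1/18) - ((1/198)*sqrt(28391))*i) = -((2381643/592878929)*sqrt(28391))*i, so the residue is -((2381643/1185757858)*sqrt(28391))*i.


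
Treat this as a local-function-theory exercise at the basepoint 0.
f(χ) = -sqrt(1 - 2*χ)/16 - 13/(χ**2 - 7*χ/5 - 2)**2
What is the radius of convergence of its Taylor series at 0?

Denominator factor (χ**2 - 7*χ/5 - 2)^2: discriminant 249/25, real irrational roots 7/10 + (1/10)*sqrt(249) and 7/10 - (1/10)*sqrt(249); poles of order 2, moduli 7/10 + (1/10)*sqrt(249) and -7/10 + (1/10)*sqrt(249).
Branch term (-1/16)*sqrt(1 - χ/(1/2)): its argument vanishes at χ = 1/2, a square-root branch point, modulus 1/2.
The radius of convergence is the smallest modulus among the singular points: 1/2.

The radius of convergence is 1/2.


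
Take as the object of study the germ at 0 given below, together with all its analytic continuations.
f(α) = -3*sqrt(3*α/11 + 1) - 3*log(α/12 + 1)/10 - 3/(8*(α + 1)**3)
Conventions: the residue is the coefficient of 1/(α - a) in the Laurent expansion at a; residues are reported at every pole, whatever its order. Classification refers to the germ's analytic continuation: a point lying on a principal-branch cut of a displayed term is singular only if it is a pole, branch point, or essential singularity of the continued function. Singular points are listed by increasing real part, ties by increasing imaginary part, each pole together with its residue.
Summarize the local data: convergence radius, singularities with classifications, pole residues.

Radius of convergence at 0: 1.
At -12: a logarithmic branch point.
At -11/3: an algebraic (square-root) branch point.
At -1: a pole of order 3; residue 0.

Denominator factor (α + 1)^3: pole of order 3 at -1, modulus 1.
Branch term (-3)*sqrt(1 - α/(-11/3)): its argument vanishes at α = -11/3, a square-root branch point, modulus 11/3.
Branch term (-3/10)*log(1 - α/(-12)): its argument vanishes at α = -12, a logarithmic branch point, modulus 12.
The radius of convergence is the smallest modulus among the singular points: 1.
The branch terms are analytic at -1 and contribute nothing to the residue; only the rational part matters.
At the order-3 pole -1 set g(α) = (α - (-1))^3*(rational part) = -3/8.
Order-3 pole: residue = g''(a)/2; g''(-1) = 0, so the residue is 0.
List the singular points by increasing real part (a conjugate pair: the negative imaginary part first).
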